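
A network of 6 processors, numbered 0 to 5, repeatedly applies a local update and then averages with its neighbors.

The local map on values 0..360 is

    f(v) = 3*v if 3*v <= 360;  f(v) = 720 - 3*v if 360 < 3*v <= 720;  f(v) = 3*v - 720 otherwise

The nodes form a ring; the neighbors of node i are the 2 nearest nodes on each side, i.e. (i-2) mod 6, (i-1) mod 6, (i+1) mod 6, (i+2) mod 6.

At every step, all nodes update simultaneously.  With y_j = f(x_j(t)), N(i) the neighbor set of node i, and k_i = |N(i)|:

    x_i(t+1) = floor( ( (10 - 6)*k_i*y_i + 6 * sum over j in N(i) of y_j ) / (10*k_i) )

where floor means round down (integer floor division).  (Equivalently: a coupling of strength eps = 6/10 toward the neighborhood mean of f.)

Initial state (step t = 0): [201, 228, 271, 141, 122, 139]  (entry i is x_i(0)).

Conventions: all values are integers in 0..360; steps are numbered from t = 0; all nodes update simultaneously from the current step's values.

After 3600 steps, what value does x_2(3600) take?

Answer: x_2(3600) = 90
Key observation: The state at step 40, [90, 90, 90, 90, 90, 90], reappears at step 42: the system is in a cycle of period 2 from step 40 on.  Therefore the state at step 3600 equals the state at step 40 + ((3600 - 40) mod 2) = 40, which is [90, 90, 90, 90, 90, 90].

Derivation:
t=0: [201, 228, 271, 141, 122, 139]
t=1: [164, 135, 157, 236, 263, 241]
t=2: [186, 199, 193, 100, 101, 94]
t=3: [192, 181, 189, 247, 253, 246]
t=4: [115, 121, 118, 66, 66, 64]
t=5: [303, 306, 306, 244, 242, 241]
t=6: [136, 139, 139, 65, 62, 61]
t=7: [271, 270, 270, 224, 223, 222]
t=8: [79, 78, 78, 61, 63, 63]
t=9: [221, 220, 220, 200, 202, 202]
t=10: [75, 76, 76, 100, 98, 98]
t=11: [246, 248, 248, 276, 274, 274]
t=12: [45, 47, 47, 81, 78, 78]
t=13: [166, 169, 169, 209, 206, 206]
t=14: [183, 179, 179, 131, 135, 135]
t=15: [217, 222, 222, 280, 275, 275]
t=16: [75, 73, 73, 95, 94, 94]
t=17: [240, 239, 239, 264, 264, 264]
t=18: [22, 23, 23, 51, 50, 50]
t=19: [92, 93, 93, 126, 125, 125]
t=20: [297, 297, 297, 324, 324, 324]
t=21: [195, 195, 195, 227, 227, 227]
t=22: [106, 106, 106, 67, 67, 67]
t=23: [282, 282, 282, 236, 236, 236]
t=24: [91, 91, 91, 46, 46, 46]
t=25: [232, 232, 232, 178, 178, 178]
t=26: [72, 72, 72, 137, 137, 137]
t=27: [243, 243, 243, 281, 281, 281]
t=28: [43, 43, 43, 88, 88, 88]
t=29: [169, 169, 169, 223, 223, 223]
t=30: [164, 164, 164, 99, 99, 99]
t=31: [248, 248, 248, 276, 276, 276]
t=32: [49, 49, 49, 82, 82, 82]
t=33: [176, 176, 176, 216, 216, 216]
t=34: [156, 156, 156, 108, 108, 108]
t=35: [273, 273, 273, 302, 302, 302]
t=36: [125, 125, 125, 159, 159, 159]
t=37: [314, 314, 314, 273, 273, 273]
t=38: [185, 185, 185, 135, 135, 135]
t=39: [210, 210, 210, 270, 270, 270]
t=40: [90, 90, 90, 90, 90, 90]
t=41: [270, 270, 270, 270, 270, 270]
t=42: [90, 90, 90, 90, 90, 90]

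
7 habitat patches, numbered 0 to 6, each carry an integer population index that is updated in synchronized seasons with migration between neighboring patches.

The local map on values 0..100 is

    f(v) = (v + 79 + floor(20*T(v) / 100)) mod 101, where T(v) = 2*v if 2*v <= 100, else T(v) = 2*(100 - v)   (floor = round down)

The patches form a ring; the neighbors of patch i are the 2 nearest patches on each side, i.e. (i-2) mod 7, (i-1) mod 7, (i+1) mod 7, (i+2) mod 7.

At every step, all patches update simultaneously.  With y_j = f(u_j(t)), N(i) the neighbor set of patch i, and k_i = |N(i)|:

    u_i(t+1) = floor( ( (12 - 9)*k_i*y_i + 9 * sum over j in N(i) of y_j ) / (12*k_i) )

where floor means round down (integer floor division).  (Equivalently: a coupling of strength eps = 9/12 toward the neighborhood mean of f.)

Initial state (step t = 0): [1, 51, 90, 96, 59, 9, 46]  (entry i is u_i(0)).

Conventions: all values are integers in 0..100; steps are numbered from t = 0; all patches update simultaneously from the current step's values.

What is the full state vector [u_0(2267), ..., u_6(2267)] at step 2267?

Simulating step by step:
t=0: [1, 51, 90, 96, 59, 9, 46]
t=1: [67, 62, 66, 68, 65, 69, 61]
t=2: [56, 56, 57, 57, 57, 57, 56]
t=3: [51, 51, 51, 51, 51, 51, 51]
t=4: [48, 48, 48, 48, 48, 48, 48]
t=5: [45, 45, 45, 45, 45, 45, 45]
t=6: [41, 41, 41, 41, 41, 41, 41]
t=7: [35, 35, 35, 35, 35, 35, 35]
t=8: [27, 27, 27, 27, 27, 27, 27]
t=9: [15, 15, 15, 15, 15, 15, 15]
t=10: [100, 100, 100, 100, 100, 100, 100]
t=11: [78, 78, 78, 78, 78, 78, 78]
t=12: [64, 64, 64, 64, 64, 64, 64]
t=13: [56, 56, 56, 56, 56, 56, 56]
t=14: [51, 51, 51, 51, 51, 51, 51]

Answer: [64, 64, 64, 64, 64, 64, 64]
Key observation: The state at step 3, [51, 51, 51, 51, 51, 51, 51], reappears at step 14: the system is in a cycle of period 11 from step 3 on.  Therefore the state at step 2267 equals the state at step 3 + ((2267 - 3) mod 11) = 12, which is [64, 64, 64, 64, 64, 64, 64].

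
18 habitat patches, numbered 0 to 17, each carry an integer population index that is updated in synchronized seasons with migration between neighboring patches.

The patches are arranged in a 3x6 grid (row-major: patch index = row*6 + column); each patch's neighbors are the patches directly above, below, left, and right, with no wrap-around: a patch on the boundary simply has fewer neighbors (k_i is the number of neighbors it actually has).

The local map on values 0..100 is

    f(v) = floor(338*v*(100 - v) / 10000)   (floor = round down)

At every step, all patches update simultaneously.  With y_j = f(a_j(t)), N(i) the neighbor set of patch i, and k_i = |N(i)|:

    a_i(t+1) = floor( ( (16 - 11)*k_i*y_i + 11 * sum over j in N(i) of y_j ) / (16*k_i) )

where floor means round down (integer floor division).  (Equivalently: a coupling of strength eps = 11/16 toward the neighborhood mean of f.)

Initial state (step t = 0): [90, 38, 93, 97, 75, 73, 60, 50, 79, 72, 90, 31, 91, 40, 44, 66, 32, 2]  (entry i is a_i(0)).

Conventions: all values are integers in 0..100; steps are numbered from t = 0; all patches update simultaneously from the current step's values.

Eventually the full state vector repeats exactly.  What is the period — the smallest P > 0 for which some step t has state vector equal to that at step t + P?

Answer: 4
Key observation: The state at step 8, [84, 84, 83, 83, 83, 83, 84, 84, 83, 83, 83, 83, 84, 84, 84, 83, 83, 83], reappears at step 12 — and no state repeats earlier — so the cycle the system enters has period 4.

Derivation:
t=0: [90, 38, 93, 97, 75, 73, 60, 50, 79, 72, 90, 31, 91, 40, 44, 66, 32, 2]
t=1: [64, 55, 39, 37, 43, 67, 57, 77, 61, 50, 56, 45, 64, 69, 74, 74, 48, 51]
t=2: [80, 75, 80, 80, 79, 79, 74, 72, 74, 78, 83, 81, 77, 68, 70, 73, 79, 83]
t=3: [60, 60, 58, 55, 53, 54, 61, 66, 63, 58, 52, 50, 65, 67, 68, 62, 54, 51]
t=4: [80, 79, 81, 82, 83, 83, 78, 77, 78, 81, 83, 83, 76, 74, 75, 79, 82, 83]
t=5: [56, 55, 53, 49, 47, 47, 58, 59, 56, 52, 48, 47, 61, 62, 60, 55, 49, 47]
t=6: [82, 82, 83, 84, 84, 84, 81, 81, 82, 83, 84, 84, 80, 80, 81, 83, 83, 84]
t=7: [50, 49, 47, 45, 45, 45, 51, 51, 49, 46, 45, 45, 53, 53, 50, 48, 46, 45]
t=8: [84, 84, 83, 83, 83, 83, 84, 84, 83, 83, 83, 83, 84, 84, 84, 83, 83, 83]
t=9: [45, 45, 46, 47, 47, 47, 45, 45, 46, 47, 47, 47, 45, 45, 45, 46, 47, 47]
t=10: [83, 83, 83, 83, 84, 84, 83, 83, 83, 83, 84, 84, 83, 83, 83, 83, 83, 84]
t=11: [47, 47, 47, 46, 45, 45, 47, 47, 47, 46, 45, 45, 47, 47, 47, 47, 46, 45]
t=12: [84, 84, 83, 83, 83, 83, 84, 84, 83, 83, 83, 83, 84, 84, 84, 83, 83, 83]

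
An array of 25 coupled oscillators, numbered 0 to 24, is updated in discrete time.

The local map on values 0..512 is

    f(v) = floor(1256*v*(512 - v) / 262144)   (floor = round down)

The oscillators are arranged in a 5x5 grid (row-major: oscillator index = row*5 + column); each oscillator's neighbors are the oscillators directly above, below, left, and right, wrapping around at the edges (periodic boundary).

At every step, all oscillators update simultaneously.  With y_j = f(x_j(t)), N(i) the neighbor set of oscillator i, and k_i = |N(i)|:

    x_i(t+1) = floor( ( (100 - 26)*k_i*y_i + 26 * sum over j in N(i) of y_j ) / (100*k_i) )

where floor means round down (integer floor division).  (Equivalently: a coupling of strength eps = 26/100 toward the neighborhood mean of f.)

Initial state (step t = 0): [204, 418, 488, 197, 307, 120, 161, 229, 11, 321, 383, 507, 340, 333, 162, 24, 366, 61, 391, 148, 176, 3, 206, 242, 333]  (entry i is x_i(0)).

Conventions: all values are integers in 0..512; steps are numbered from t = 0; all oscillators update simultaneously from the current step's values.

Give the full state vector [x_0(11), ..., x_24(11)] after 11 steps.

Answer: [303, 303, 303, 303, 303, 303, 303, 303, 303, 303, 303, 303, 303, 303, 303, 303, 303, 303, 303, 303, 303, 303, 303, 303, 303]

Derivation:
t=0: [204, 418, 488, 197, 307, 120, 161, 229, 11, 321, 383, 507, 340, 333, 162, 24, 366, 61, 391, 148, 176, 3, 206, 242, 333]
t=1: [287, 180, 112, 265, 299, 238, 247, 270, 96, 270, 211, 76, 255, 263, 270, 108, 202, 166, 231, 245, 251, 72, 256, 303, 285]
t=2: [307, 275, 238, 297, 306, 311, 301, 298, 222, 304, 289, 196, 300, 304, 312, 234, 273, 283, 308, 305, 295, 190, 293, 305, 308]
t=3: [301, 309, 310, 305, 302, 300, 303, 305, 306, 301, 306, 298, 303, 302, 299, 309, 309, 308, 301, 302, 304, 297, 306, 302, 301]
t=4: [303, 300, 300, 302, 303, 303, 302, 302, 302, 303, 302, 304, 302, 303, 304, 300, 300, 301, 303, 303, 302, 303, 302, 303, 303]
t=5: [303, 303, 303, 303, 303, 303, 303, 303, 303, 302, 302, 302, 303, 302, 302, 303, 303, 303, 303, 303, 303, 303, 303, 303, 303]
t=6: [303, 303, 303, 303, 303, 303, 303, 303, 303, 303, 303, 303, 303, 303, 303, 303, 303, 303, 303, 303, 303, 303, 303, 303, 303]
t=7: [303, 303, 303, 303, 303, 303, 303, 303, 303, 303, 303, 303, 303, 303, 303, 303, 303, 303, 303, 303, 303, 303, 303, 303, 303]
t=8: [303, 303, 303, 303, 303, 303, 303, 303, 303, 303, 303, 303, 303, 303, 303, 303, 303, 303, 303, 303, 303, 303, 303, 303, 303]
t=9: [303, 303, 303, 303, 303, 303, 303, 303, 303, 303, 303, 303, 303, 303, 303, 303, 303, 303, 303, 303, 303, 303, 303, 303, 303]
t=10: [303, 303, 303, 303, 303, 303, 303, 303, 303, 303, 303, 303, 303, 303, 303, 303, 303, 303, 303, 303, 303, 303, 303, 303, 303]
t=11: [303, 303, 303, 303, 303, 303, 303, 303, 303, 303, 303, 303, 303, 303, 303, 303, 303, 303, 303, 303, 303, 303, 303, 303, 303]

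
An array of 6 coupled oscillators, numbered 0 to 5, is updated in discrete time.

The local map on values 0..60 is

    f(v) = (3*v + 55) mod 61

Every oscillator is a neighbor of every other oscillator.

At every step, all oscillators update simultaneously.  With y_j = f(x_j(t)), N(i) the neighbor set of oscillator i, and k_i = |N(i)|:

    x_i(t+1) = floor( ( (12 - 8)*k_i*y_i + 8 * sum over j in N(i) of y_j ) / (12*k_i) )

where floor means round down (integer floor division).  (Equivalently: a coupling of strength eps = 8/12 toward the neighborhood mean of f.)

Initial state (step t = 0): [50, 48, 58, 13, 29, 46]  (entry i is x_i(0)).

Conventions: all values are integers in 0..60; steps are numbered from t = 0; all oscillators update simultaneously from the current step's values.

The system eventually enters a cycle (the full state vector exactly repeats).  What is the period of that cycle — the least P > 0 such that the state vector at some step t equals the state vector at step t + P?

Simulating step by step:
t=0: [50, 48, 58, 13, 29, 46]
t=1: [24, 22, 28, 26, 23, 21]
t=2: [21, 32, 23, 22, 20, 31]
t=3: [41, 36, 30, 42, 41, 35]
t=4: [47, 44, 41, 48, 47, 44]
t=5: [16, 14, 25, 17, 16, 14]
t=6: [36, 35, 29, 36, 36, 35]
t=7: [37, 36, 33, 37, 37, 36]
t=8: [41, 41, 39, 41, 41, 41]
t=9: [55, 55, 54, 55, 55, 55]
t=10: [36, 36, 36, 36, 36, 36]
t=11: [41, 41, 41, 41, 41, 41]
t=12: [56, 56, 56, 56, 56, 56]
t=13: [40, 40, 40, 40, 40, 40]
t=14: [53, 53, 53, 53, 53, 53]
t=15: [31, 31, 31, 31, 31, 31]
t=16: [26, 26, 26, 26, 26, 26]
t=17: [11, 11, 11, 11, 11, 11]
t=18: [27, 27, 27, 27, 27, 27]
t=19: [14, 14, 14, 14, 14, 14]
t=20: [36, 36, 36, 36, 36, 36]

Answer: 10
Key observation: The state at step 10, [36, 36, 36, 36, 36, 36], reappears at step 20 — and no state repeats earlier — so the cycle the system enters has period 10.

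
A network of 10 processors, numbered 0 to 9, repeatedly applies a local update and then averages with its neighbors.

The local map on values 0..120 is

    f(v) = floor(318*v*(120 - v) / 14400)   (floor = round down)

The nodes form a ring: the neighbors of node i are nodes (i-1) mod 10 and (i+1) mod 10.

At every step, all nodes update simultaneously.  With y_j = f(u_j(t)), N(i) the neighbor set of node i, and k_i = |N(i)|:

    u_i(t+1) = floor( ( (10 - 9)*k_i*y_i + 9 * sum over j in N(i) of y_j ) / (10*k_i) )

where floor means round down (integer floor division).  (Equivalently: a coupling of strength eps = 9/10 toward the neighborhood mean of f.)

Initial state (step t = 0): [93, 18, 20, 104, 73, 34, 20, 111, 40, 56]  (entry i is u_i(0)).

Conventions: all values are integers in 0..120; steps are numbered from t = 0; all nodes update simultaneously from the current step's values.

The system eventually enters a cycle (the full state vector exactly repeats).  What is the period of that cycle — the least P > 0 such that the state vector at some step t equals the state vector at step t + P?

Simulating step by step:
t=0: [93, 18, 20, 104, 73, 34, 20, 111, 40, 56]
t=1: [59, 48, 38, 57, 52, 59, 43, 53, 52, 64]
t=2: [77, 73, 76, 73, 78, 75, 77, 75, 78, 78]
t=3: [73, 73, 74, 72, 74, 72, 73, 72, 72, 72]
t=4: [75, 75, 75, 75, 75, 75, 75, 75, 76, 75]
t=5: [74, 74, 74, 74, 74, 74, 74, 73, 73, 73]
t=6: [75, 75, 75, 75, 75, 75, 75, 75, 75, 75]
t=7: [74, 74, 74, 74, 74, 74, 74, 74, 74, 74]
t=8: [75, 75, 75, 75, 75, 75, 75, 75, 75, 75]

Answer: 2
Key observation: The state at step 6, [75, 75, 75, 75, 75, 75, 75, 75, 75, 75], reappears at step 8 — and no state repeats earlier — so the cycle the system enters has period 2.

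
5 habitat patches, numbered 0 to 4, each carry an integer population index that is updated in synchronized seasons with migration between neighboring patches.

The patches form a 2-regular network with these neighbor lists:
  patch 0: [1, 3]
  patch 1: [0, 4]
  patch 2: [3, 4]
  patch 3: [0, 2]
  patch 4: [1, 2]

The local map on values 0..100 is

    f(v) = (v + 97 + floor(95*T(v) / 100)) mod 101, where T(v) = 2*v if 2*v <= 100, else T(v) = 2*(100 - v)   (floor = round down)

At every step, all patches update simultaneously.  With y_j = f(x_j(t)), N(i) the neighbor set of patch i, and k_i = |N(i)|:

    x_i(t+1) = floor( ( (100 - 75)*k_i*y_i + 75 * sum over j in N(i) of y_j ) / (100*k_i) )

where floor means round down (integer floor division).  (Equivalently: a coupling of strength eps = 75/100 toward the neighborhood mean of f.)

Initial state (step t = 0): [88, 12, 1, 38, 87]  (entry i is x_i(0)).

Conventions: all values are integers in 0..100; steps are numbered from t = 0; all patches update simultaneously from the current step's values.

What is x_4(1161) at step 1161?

Answer: x_4(1161) = 97
Key observation: The state at step 36, [98, 98, 98, 98, 98], reappears at step 38: the system is in a cycle of period 2 from step 36 on.  Therefore the state at step 1161 equals the state at step 36 + ((1161 - 36) mod 2) = 37, which is [97, 97, 97, 97, 97].

Derivation:
t=0: [88, 12, 1, 38, 87]
t=1: [14, 11, 28, 40, 49]
t=2: [23, 34, 37, 45, 48]
t=3: [60, 59, 22, 30, 44]
t=4: [50, 27, 54, 54, 39]
t=5: [51, 36, 25, 37, 43]
t=6: [48, 46, 24, 40, 67]
t=7: [23, 28, 29, 39, 40]
t=8: [47, 46, 27, 55, 61]
t=9: [31, 29, 42, 48, 45]
t=10: [64, 61, 26, 46, 42]
t=11: [28, 23, 34, 43, 41]
t=12: [49, 49, 35, 68, 61]
t=13: [31, 34, 44, 56, 57]
t=14: [69, 67, 30, 48, 51]
t=15: [27, 28, 48, 47, 49]
t=16: [59, 60, 34, 48, 50]
t=17: [32, 34, 51, 55, 56]
t=18: [70, 69, 35, 56, 58]
t=19: [26, 25, 49, 53, 52]
t=20: [57, 57, 37, 49, 48]
t=21: [34, 33, 27, 22, 21]
t=22: [79, 79, 61, 77, 75]
t=23: [13, 14, 19, 19, 20]
t=24: [40, 41, 52, 44, 46]
t=25: [15, 17, 28, 23, 26]
t=26: [49, 52, 69, 59, 63]
t=27: [35, 33, 27, 29, 29]
t=28: [88, 89, 78, 84, 81]
t=29: [6, 7, 11, 9, 9]
t=30: [17, 17, 23, 20, 21]
t=31: [48, 49, 56, 53, 54]
t=32: [36, 35, 35, 34, 35]
t=33: [96, 98, 95, 97, 97]
t=34: [97, 98, 98, 99, 98]
t=35: [96, 97, 96, 97, 97]
t=36: [98, 98, 98, 98, 98]
t=37: [97, 97, 97, 97, 97]
t=38: [98, 98, 98, 98, 98]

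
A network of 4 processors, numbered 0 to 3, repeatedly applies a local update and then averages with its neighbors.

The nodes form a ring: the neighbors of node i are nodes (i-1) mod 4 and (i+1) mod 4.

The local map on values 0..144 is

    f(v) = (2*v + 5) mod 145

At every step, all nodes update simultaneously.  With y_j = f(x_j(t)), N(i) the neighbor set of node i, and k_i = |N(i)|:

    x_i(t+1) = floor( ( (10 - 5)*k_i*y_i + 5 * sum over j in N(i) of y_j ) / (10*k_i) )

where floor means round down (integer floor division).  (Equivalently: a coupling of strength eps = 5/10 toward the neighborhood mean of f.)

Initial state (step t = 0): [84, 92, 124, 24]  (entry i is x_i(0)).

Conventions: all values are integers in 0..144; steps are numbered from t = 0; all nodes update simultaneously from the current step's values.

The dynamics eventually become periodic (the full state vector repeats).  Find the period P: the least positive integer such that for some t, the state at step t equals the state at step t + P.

Answer: 16
Key observation: The state at step 4, [114, 95, 80, 99], reappears at step 20 — and no state repeats earlier — so the cycle the system enters has period 16.

Derivation:
t=0: [84, 92, 124, 24]
t=1: [38, 56, 78, 60]
t=2: [101, 82, 68, 86]
t=3: [45, 62, 84, 66]
t=4: [114, 95, 80, 99]
t=5: [71, 52, 37, 56]
t=6: [57, 74, 96, 78]
t=7: [65, 46, 32, 50]
t=8: [118, 99, 85, 103]
t=9: [79, 60, 46, 64]
t=10: [73, 91, 113, 95]
t=11: [26, 44, 66, 48]
t=12: [77, 95, 117, 99]
t=13: [34, 52, 74, 56]
t=14: [93, 74, 60, 78]
t=15: [29, 46, 68, 50]
t=16: [82, 99, 121, 103]
t=17: [43, 60, 82, 64]
t=18: [110, 91, 76, 95]
t=19: [63, 44, 29, 48]
t=20: [114, 95, 80, 99]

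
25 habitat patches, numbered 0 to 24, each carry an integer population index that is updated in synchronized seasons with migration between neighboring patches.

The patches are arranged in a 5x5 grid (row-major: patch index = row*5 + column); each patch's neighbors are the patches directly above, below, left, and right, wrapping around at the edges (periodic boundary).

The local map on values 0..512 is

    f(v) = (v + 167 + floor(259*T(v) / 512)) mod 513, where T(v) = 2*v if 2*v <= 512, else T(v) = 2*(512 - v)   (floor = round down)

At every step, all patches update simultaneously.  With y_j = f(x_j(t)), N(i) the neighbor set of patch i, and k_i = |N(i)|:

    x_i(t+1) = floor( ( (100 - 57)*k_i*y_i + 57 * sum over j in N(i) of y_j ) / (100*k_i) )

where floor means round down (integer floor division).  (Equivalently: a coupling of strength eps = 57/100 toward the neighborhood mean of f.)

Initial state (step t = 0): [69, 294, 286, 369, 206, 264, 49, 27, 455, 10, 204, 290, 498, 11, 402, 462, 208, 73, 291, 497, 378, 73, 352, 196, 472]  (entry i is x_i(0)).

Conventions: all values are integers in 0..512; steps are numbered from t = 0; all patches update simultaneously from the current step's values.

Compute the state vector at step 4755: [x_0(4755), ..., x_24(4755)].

Answer: [500, 500, 500, 500, 500, 500, 500, 500, 500, 500, 500, 500, 500, 500, 500, 500, 500, 500, 500, 500, 500, 500, 500, 500, 500]
Key observation: The state at step 12, [166, 166, 166, 166, 166, 166, 166, 166, 166, 166, 166, 166, 166, 166, 166, 166, 166, 166, 166, 166, 166, 166, 166, 166, 166], reappears at step 14: the system is in a cycle of period 2 from step 12 on.  Therefore the state at step 4755 equals the state at step 12 + ((4755 - 12) mod 2) = 13, which is [500, 500, 500, 500, 500, 500, 500, 500, 500, 500, 500, 500, 500, 500, 500, 500, 500, 500, 500, 500, 500, 500, 500, 500, 500].

Derivation:
t=0: [69, 294, 286, 369, 206, 264, 49, 27, 455, 10, 204, 290, 498, 11, 402, 462, 208, 73, 291, 497, 378, 73, 352, 196, 472]
t=1: [212, 222, 175, 135, 146, 189, 217, 204, 180, 161, 122, 153, 198, 176, 158, 138, 167, 216, 174, 166, 207, 216, 191, 115, 135]
t=2: [129, 80, 93, 313, 403, 167, 134, 50, 149, 352, 381, 354, 112, 82, 409, 402, 371, 122, 143, 410, 179, 139, 98, 301, 391]
t=3: [327, 377, 312, 236, 204, 386, 367, 349, 333, 257, 214, 237, 336, 353, 190, 145, 241, 373, 348, 207, 177, 316, 353, 236, 145]
t=4: [130, 167, 161, 130, 158, 155, 161, 167, 162, 134, 148, 135, 162, 148, 85, 239, 190, 163, 147, 189, 182, 140, 161, 186, 235]
t=5: [395, 480, 484, 396, 410, 464, 484, 495, 472, 442, 397, 399, 482, 453, 344, 136, 231, 423, 344, 165, 170, 341, 418, 226, 134]
t=6: [215, 166, 166, 158, 205, 166, 166, 166, 166, 166, 205, 159, 166, 166, 213, 373, 184, 159, 205, 386, 391, 208, 158, 179, 370]
t=7: [212, 380, 495, 362, 204, 379, 498, 500, 497, 378, 204, 364, 496, 378, 210, 132, 182, 362, 194, 140, 141, 198, 360, 177, 130]
t=8: [155, 137, 166, 129, 147, 139, 166, 166, 166, 139, 147, 131, 166, 136, 153, 325, 125, 128, 131, 332, 334, 136, 128, 119, 322]
t=9: [421, 463, 470, 449, 414, 460, 474, 500, 473, 459, 414, 452, 470, 460, 419, 245, 388, 434, 389, 248, 250, 396, 434, 380, 243]
t=10: [165, 166, 166, 166, 163, 166, 166, 166, 166, 166, 163, 166, 166, 166, 164, 154, 163, 166, 164, 153, 155, 165, 166, 163, 152]
t=11: [495, 499, 500, 498, 493, 498, 500, 500, 500, 498, 493, 498, 500, 498, 493, 481, 493, 498, 493, 480, 482, 495, 498, 492, 479]
t=12: [166, 166, 166, 166, 166, 166, 166, 166, 166, 166, 166, 166, 166, 166, 166, 166, 166, 166, 166, 166, 166, 166, 166, 166, 166]
t=13: [500, 500, 500, 500, 500, 500, 500, 500, 500, 500, 500, 500, 500, 500, 500, 500, 500, 500, 500, 500, 500, 500, 500, 500, 500]
t=14: [166, 166, 166, 166, 166, 166, 166, 166, 166, 166, 166, 166, 166, 166, 166, 166, 166, 166, 166, 166, 166, 166, 166, 166, 166]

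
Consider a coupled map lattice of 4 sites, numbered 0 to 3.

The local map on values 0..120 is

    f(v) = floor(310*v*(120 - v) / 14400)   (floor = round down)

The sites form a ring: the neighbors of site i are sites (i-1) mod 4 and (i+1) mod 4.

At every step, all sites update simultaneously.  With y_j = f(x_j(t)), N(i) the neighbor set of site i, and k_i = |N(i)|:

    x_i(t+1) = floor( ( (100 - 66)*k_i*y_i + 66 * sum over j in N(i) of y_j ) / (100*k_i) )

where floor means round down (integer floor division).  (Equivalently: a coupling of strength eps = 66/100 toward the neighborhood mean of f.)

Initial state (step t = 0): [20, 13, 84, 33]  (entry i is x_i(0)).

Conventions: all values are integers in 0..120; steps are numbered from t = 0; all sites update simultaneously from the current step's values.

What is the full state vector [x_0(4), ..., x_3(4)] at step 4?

Simulating step by step:
t=0: [20, 13, 84, 33]
t=1: [44, 45, 51, 56]
t=2: [73, 72, 74, 74]
t=3: [73, 73, 73, 73]
t=4: [73, 73, 73, 73]

Answer: [73, 73, 73, 73]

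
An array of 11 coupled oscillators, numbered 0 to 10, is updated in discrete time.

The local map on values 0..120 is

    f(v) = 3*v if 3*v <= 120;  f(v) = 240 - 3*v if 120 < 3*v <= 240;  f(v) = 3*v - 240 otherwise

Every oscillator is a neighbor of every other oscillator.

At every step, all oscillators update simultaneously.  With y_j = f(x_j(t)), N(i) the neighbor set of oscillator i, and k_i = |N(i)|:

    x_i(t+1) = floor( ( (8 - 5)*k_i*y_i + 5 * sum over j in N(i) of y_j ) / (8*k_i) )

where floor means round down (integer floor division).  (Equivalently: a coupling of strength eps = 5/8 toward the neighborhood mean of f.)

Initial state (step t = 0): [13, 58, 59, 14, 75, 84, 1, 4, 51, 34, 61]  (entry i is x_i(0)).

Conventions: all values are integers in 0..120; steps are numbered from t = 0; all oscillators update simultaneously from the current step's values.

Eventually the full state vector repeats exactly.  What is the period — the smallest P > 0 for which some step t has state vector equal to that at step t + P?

Simulating step by step:
t=0: [13, 58, 59, 14, 75, 84, 1, 4, 51, 34, 61]
t=1: [43, 51, 50, 44, 35, 34, 32, 34, 58, 63, 48]
t=2: [98, 90, 91, 97, 96, 95, 93, 95, 84, 79, 93]
t=3: [41, 34, 35, 40, 39, 39, 37, 39, 28, 25, 37]
t=4: [110, 105, 106, 111, 110, 110, 108, 110, 99, 96, 108]
t=5: [83, 78, 79, 84, 83, 83, 81, 83, 72, 69, 81]
t=6: [10, 9, 8, 11, 10, 10, 8, 10, 15, 17, 8]
t=7: [31, 30, 29, 32, 31, 31, 29, 31, 35, 37, 29]
t=8: [93, 92, 91, 94, 93, 93, 91, 93, 97, 99, 91]
t=9: [39, 38, 37, 40, 39, 39, 37, 39, 43, 45, 37]
t=10: [114, 113, 112, 115, 114, 114, 112, 114, 112, 111, 112]
t=11: [99, 99, 98, 100, 99, 99, 98, 99, 98, 97, 98]
t=12: [56, 56, 55, 57, 56, 56, 55, 56, 55, 54, 55]
t=13: [72, 72, 73, 72, 72, 72, 73, 72, 73, 74, 73]
t=14: [22, 22, 21, 22, 22, 22, 21, 22, 21, 21, 21]
t=15: [65, 65, 64, 65, 65, 65, 64, 65, 64, 64, 64]
t=16: [45, 45, 46, 45, 45, 45, 46, 45, 46, 46, 46]
t=17: [104, 104, 103, 104, 104, 104, 103, 104, 103, 103, 103]
t=18: [71, 71, 70, 71, 71, 71, 70, 71, 70, 70, 70]
t=19: [27, 27, 28, 27, 27, 27, 28, 27, 28, 28, 28]
t=20: [81, 81, 82, 81, 81, 81, 82, 81, 82, 82, 82]
t=21: [3, 3, 4, 3, 3, 3, 4, 3, 4, 4, 4]
t=22: [9, 9, 10, 9, 9, 9, 10, 9, 10, 10, 10]
t=23: [27, 27, 28, 27, 27, 27, 28, 27, 28, 28, 28]

Answer: 4
Key observation: The state at step 19, [27, 27, 28, 27, 27, 27, 28, 27, 28, 28, 28], reappears at step 23 — and no state repeats earlier — so the cycle the system enters has period 4.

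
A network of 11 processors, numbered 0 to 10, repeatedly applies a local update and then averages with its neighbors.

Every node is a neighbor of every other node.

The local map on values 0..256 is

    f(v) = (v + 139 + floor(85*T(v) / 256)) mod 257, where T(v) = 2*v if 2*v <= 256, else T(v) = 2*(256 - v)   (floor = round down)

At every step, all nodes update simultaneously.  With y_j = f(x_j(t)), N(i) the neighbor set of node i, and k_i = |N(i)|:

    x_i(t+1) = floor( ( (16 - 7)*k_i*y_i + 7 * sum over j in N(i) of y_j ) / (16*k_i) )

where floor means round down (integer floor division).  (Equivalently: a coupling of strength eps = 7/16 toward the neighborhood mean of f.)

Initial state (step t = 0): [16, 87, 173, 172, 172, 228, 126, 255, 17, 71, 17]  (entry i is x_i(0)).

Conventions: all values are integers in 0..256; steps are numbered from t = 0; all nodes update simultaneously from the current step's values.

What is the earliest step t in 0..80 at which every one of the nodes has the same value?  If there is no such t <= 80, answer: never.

Simulating step by step:
t=0: [16, 87, 173, 172, 172, 228, 126, 255, 17, 71, 17]  (not all equal)
t=1: [138, 66, 109, 109, 109, 119, 100, 123, 139, 52, 139]  (not all equal)
t=2: [102, 179, 83, 83, 83, 92, 76, 95, 102, 167, 102]  (not all equal)
t=3: [49, 80, 32, 32, 32, 40, 26, 43, 49, 78, 49]  (not all equal)
t=4: [195, 89, 180, 180, 180, 187, 175, 190, 195, 87, 195]  (not all equal)
t=5: [108, 62, 105, 105, 105, 106, 104, 106, 108, 60, 108]  (not all equal)
t=6: [75, 169, 72, 72, 72, 73, 72, 73, 75, 167, 75]  (not all equal)
t=7: [13, 66, 11, 11, 11, 12, 11, 12, 13, 66, 13]  (not all equal)
t=8: [167, 212, 165, 165, 165, 165, 165, 165, 167, 212, 167]  (not all equal)
t=9: [109, 116, 108, 108, 108, 108, 108, 108, 109, 116, 109]  (not all equal)
t=10: [63, 69, 62, 62, 62, 62, 62, 62, 63, 69, 63]  (not all equal)
t=11: [243, 248, 243, 243, 243, 243, 243, 243, 243, 248, 243]  (not all equal)
t=12: [133, 134, 133, 133, 133, 133, 133, 133, 133, 134, 133]  (not all equal)
t=13: [96, 96, 96, 96, 96, 96, 96, 96, 96, 96, 96]  (all equal)

Answer: 13
Key observation: Synchronization is absorbing here: once all nodes are equal they stay equal, and step 13 is the first all-equal step.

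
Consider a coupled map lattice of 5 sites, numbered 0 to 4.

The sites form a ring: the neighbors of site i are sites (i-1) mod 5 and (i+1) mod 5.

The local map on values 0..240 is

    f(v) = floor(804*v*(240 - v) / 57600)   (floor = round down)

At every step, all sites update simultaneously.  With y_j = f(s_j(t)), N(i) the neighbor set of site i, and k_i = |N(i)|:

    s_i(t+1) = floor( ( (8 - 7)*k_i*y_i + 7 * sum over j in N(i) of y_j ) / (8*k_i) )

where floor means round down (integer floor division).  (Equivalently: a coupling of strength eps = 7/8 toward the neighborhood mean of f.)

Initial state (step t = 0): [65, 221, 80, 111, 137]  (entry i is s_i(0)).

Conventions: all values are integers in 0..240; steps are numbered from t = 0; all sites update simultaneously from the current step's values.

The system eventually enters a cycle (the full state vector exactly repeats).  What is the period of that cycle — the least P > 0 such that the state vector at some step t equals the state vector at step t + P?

Simulating step by step:
t=0: [65, 221, 80, 111, 137]
t=1: [130, 154, 134, 188, 180]
t=2: [171, 196, 164, 169, 165]
t=3: [148, 162, 147, 171, 166]
t=4: [175, 188, 172, 178, 176]
t=5: [147, 157, 147, 159, 156]
t=6: [182, 188, 181, 185, 184]
t=7: [140, 146, 140, 145, 144]
t=8: [191, 194, 191, 193, 193]
t=9: [125, 129, 125, 127, 127]
t=10: [199, 199, 199, 200, 200]
t=11: [112, 113, 112, 111, 111]
t=12: [199, 200, 199, 199, 199]
t=13: [112, 112, 112, 113, 113]
t=14: [200, 200, 200, 200, 200]
t=15: [111, 111, 111, 111, 111]
t=16: [199, 199, 199, 199, 199]
t=17: [113, 113, 113, 113, 113]
t=18: [200, 200, 200, 200, 200]

Answer: 4
Key observation: The state at step 14, [200, 200, 200, 200, 200], reappears at step 18 — and no state repeats earlier — so the cycle the system enters has period 4.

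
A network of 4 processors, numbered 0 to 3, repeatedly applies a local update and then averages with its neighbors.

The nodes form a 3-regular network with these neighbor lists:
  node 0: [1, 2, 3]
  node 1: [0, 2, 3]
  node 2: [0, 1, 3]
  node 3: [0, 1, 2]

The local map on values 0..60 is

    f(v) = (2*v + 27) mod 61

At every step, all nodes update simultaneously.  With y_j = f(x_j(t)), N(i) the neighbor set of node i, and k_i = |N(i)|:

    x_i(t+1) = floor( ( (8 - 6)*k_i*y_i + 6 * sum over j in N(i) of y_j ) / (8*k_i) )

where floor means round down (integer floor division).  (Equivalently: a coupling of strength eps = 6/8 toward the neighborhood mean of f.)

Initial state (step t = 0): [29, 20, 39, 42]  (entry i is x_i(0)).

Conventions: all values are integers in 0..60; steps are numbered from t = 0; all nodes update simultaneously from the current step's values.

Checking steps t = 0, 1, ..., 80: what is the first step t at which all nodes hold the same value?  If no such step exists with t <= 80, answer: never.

Answer: 1
Key observation: Synchronization is absorbing here: once all nodes are equal they stay equal, and step 1 is the first all-equal step.

Derivation:
t=0: [29, 20, 39, 42]  (not all equal)
t=1: [31, 31, 31, 31]  (all equal)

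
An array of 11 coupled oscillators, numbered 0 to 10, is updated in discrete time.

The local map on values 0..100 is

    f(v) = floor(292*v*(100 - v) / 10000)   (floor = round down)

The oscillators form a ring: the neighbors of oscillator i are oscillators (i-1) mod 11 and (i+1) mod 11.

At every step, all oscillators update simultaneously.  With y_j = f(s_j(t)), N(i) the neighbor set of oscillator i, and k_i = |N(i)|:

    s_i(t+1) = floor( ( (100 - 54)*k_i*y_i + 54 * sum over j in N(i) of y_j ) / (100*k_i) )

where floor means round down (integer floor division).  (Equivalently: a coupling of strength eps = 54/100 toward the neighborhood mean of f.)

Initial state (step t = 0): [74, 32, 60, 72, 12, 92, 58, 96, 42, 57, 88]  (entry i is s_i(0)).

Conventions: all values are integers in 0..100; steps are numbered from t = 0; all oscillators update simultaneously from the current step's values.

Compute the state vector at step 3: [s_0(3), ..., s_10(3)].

Simulating step by step:
t=0: [74, 32, 60, 72, 12, 92, 58, 96, 42, 57, 88]
t=1: [50, 63, 64, 53, 35, 36, 41, 43, 54, 59, 48]
t=2: [71, 69, 68, 69, 67, 67, 69, 71, 71, 71, 71]
t=3: [60, 61, 62, 62, 63, 63, 62, 60, 60, 60, 60]

Answer: [60, 61, 62, 62, 63, 63, 62, 60, 60, 60, 60]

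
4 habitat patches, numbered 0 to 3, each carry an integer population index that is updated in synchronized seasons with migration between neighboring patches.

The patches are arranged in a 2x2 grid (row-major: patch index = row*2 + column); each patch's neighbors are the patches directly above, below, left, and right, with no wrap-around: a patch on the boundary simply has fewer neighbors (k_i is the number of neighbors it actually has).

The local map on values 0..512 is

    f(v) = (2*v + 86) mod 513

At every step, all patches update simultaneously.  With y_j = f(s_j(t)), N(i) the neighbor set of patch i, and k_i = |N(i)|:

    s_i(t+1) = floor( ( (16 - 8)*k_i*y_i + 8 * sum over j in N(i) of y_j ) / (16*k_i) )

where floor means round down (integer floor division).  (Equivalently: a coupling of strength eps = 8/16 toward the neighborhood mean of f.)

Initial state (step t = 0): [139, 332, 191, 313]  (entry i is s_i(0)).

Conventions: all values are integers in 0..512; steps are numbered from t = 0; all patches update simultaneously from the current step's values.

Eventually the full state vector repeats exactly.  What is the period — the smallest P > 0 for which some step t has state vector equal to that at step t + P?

Answer: 11
Key observation: The state at step 9, [148, 306, 164, 322], reappears at step 20 — and no state repeats earlier — so the cycle the system enters has period 11.

Derivation:
t=0: [139, 332, 191, 313]
t=1: [358, 259, 374, 275]
t=2: [247, 148, 263, 164]
t=3: [153, 311, 169, 327]
t=4: [350, 252, 366, 268]
t=5: [232, 134, 248, 150]
t=6: [124, 282, 140, 298]
t=7: [292, 194, 308, 210]
t=8: [244, 402, 260, 418]
t=9: [148, 306, 164, 322]
t=10: [340, 242, 356, 258]
t=11: [212, 114, 228, 130]
t=12: [340, 371, 228, 258]
t=13: [212, 243, 100, 130]
t=14: [341, 243, 357, 259]
t=15: [214, 116, 230, 132]
t=16: [88, 246, 104, 262]
t=17: [220, 122, 236, 138]
t=18: [100, 258, 116, 274]
t=19: [244, 146, 260, 162]
t=20: [148, 306, 164, 322]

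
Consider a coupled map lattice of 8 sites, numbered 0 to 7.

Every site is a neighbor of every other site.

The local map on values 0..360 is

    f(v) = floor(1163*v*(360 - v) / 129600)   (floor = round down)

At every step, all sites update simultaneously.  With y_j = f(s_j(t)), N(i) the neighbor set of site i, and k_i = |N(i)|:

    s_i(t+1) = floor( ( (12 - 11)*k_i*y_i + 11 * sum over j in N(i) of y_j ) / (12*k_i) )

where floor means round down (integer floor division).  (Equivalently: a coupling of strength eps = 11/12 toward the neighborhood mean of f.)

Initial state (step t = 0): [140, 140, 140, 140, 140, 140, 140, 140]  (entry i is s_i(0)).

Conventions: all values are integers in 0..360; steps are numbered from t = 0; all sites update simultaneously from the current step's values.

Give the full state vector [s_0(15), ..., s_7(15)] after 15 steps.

Answer: [290, 290, 290, 290, 290, 290, 290, 290]

Derivation:
t=0: [140, 140, 140, 140, 140, 140, 140, 140]
t=1: [276, 276, 276, 276, 276, 276, 276, 276]
t=2: [208, 208, 208, 208, 208, 208, 208, 208]
t=3: [283, 283, 283, 283, 283, 283, 283, 283]
t=4: [195, 195, 195, 195, 195, 195, 195, 195]
t=5: [288, 288, 288, 288, 288, 288, 288, 288]
t=6: [186, 186, 186, 186, 186, 186, 186, 186]
t=7: [290, 290, 290, 290, 290, 290, 290, 290]
t=8: [182, 182, 182, 182, 182, 182, 182, 182]
t=9: [290, 290, 290, 290, 290, 290, 290, 290]
t=10: [182, 182, 182, 182, 182, 182, 182, 182]
t=11: [290, 290, 290, 290, 290, 290, 290, 290]
t=12: [182, 182, 182, 182, 182, 182, 182, 182]
t=13: [290, 290, 290, 290, 290, 290, 290, 290]
t=14: [182, 182, 182, 182, 182, 182, 182, 182]
t=15: [290, 290, 290, 290, 290, 290, 290, 290]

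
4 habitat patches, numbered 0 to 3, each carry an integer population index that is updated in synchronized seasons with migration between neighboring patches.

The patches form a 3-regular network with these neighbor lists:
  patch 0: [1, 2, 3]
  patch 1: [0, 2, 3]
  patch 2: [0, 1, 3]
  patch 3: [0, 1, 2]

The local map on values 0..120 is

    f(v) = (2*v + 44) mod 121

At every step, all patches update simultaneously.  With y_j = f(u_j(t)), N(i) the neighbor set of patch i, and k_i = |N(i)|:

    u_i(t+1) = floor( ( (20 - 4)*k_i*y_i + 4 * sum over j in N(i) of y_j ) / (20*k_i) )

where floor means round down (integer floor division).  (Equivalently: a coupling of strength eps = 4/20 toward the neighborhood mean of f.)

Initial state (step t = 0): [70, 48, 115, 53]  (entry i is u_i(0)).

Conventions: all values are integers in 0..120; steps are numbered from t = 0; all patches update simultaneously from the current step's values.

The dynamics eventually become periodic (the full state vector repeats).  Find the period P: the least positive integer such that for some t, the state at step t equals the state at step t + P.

Answer: 10
Key observation: The state at step 70, [0, 0, 0, 0], reappears at step 80 — and no state repeats earlier — so the cycle the system enters has period 10.

Derivation:
t=0: [70, 48, 115, 53]
t=1: [55, 23, 33, 30]
t=2: [46, 88, 103, 98]
t=3: [27, 88, 21, 103]
t=4: [91, 92, 82, 25]
t=5: [103, 104, 90, 95]
t=6: [21, 22, 91, 98]
t=7: [89, 91, 103, 113]
t=8: [90, 93, 22, 36]
t=9: [103, 107, 92, 112]
t=10: [16, 22, 88, 29]
t=11: [80, 88, 96, 99]
t=12: [80, 92, 104, 19]
t=13: [79, 97, 26, 78]
t=14: [84, 110, 95, 82]
t=15: [87, 37, 103, 84]
t=16: [92, 107, 26, 87]
t=17: [99, 32, 91, 92]
t=18: [21, 100, 98, 99]
t=19: [76, 15, 101, 13]
t=20: [69, 69, 17, 66]
t=21: [61, 61, 74, 57]
t=22: [46, 46, 65, 40]
t=23: [16, 16, 44, 7]
t=24: [70, 70, 22, 57]
t=25: [62, 62, 81, 43]
t=26: [47, 47, 74, 19]
t=27: [24, 24, 64, 72]
t=28: [87, 87, 57, 69]
t=29: [90, 90, 46, 64]
t=30: [93, 93, 29, 55]
t=31: [103, 103, 98, 47]
t=32: [16, 16, 97, 22]
t=33: [79, 79, 109, 88]
t=34: [78, 78, 33, 91]
t=35: [82, 82, 105, 101]
t=36: [76, 76, 21, 15]
t=37: [75, 75, 83, 74]
t=38: [73, 73, 85, 72]
t=39: [70, 70, 88, 69]
t=40: [65, 65, 91, 63]
t=41: [56, 56, 94, 53]
t=42: [39, 39, 95, 35]
t=43: [16, 16, 98, 98]
t=44: [81, 81, 113, 113]
t=45: [77, 77, 35, 35]
t=46: [81, 81, 109, 109]
t=47: [76, 76, 28, 28]
t=48: [78, 78, 96, 96]
t=49: [83, 83, 110, 110]
t=50: [80, 80, 30, 30]
t=51: [85, 85, 101, 101]
t=52: [81, 81, 15, 15]
t=53: [83, 83, 75, 75]
t=54: [86, 86, 75, 75]
t=55: [92, 92, 75, 75]
t=56: [102, 102, 77, 77]
t=57: [15, 15, 67, 67]
t=58: [71, 71, 59, 59]
t=59: [61, 61, 44, 44]
t=60: [40, 40, 15, 15]
t=61: [12, 12, 64, 64]
t=62: [65, 65, 53, 53]
t=63: [49, 49, 32, 32]
t=64: [32, 32, 96, 96]
t=65: [108, 108, 114, 114]
t=66: [19, 19, 28, 28]
t=67: [84, 84, 97, 97]
t=68: [94, 94, 113, 113]
t=69: [99, 99, 39, 39]
t=70: [0, 0, 0, 0]
t=71: [44, 44, 44, 44]
t=72: [11, 11, 11, 11]
t=73: [66, 66, 66, 66]
t=74: [55, 55, 55, 55]
t=75: [33, 33, 33, 33]
t=76: [110, 110, 110, 110]
t=77: [22, 22, 22, 22]
t=78: [88, 88, 88, 88]
t=79: [99, 99, 99, 99]
t=80: [0, 0, 0, 0]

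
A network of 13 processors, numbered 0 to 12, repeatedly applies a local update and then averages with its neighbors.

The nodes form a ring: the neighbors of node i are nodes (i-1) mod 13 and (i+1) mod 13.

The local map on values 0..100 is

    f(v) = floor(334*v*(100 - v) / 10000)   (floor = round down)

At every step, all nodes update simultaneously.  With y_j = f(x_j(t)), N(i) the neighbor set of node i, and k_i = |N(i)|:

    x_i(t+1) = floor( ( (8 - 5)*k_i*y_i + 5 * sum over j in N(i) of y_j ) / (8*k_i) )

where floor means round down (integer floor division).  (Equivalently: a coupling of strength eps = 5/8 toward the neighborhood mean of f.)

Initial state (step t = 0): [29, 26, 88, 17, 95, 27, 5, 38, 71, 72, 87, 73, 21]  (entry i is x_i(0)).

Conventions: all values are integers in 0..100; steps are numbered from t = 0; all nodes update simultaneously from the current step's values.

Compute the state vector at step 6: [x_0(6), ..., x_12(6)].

Answer: [83, 83, 83, 83, 83, 83, 83, 83, 83, 83, 83, 83, 83]

Derivation:
t=0: [29, 26, 88, 17, 95, 27, 5, 38, 71, 72, 87, 73, 21]
t=1: [62, 56, 47, 33, 40, 33, 50, 55, 70, 57, 55, 53, 62]
t=2: [79, 81, 79, 78, 75, 78, 79, 78, 77, 77, 82, 81, 79]
t=3: [53, 53, 54, 57, 58, 57, 56, 57, 58, 55, 52, 51, 53]
t=4: [83, 82, 82, 81, 81, 81, 81, 81, 81, 82, 82, 83, 83]
t=5: [47, 48, 49, 50, 51, 51, 51, 51, 50, 49, 48, 47, 47]
t=6: [83, 83, 83, 83, 83, 83, 83, 83, 83, 83, 83, 83, 83]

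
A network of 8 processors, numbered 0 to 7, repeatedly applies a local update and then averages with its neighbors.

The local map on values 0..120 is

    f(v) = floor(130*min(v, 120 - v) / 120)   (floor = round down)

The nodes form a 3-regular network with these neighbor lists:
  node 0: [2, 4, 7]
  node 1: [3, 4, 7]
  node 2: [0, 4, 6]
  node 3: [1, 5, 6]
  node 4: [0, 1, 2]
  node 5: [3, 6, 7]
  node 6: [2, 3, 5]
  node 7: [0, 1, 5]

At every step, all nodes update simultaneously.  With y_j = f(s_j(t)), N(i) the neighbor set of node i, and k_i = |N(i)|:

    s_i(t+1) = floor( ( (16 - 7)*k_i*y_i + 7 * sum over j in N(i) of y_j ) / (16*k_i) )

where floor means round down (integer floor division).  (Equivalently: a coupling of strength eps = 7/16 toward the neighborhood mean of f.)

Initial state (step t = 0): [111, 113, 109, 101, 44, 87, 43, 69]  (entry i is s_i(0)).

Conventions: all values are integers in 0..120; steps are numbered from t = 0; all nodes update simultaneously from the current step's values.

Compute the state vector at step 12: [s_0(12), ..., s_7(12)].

Simulating step by step:
t=0: [111, 113, 109, 101, 44, 87, 43, 69]
t=1: [21, 21, 21, 24, 30, 37, 35, 38]
t=2: [26, 26, 25, 29, 27, 37, 33, 35]
t=3: [29, 29, 28, 32, 28, 37, 33, 34]
t=4: [31, 32, 30, 34, 30, 37, 34, 35]
t=5: [33, 34, 32, 36, 32, 38, 36, 36]
t=6: [35, 36, 34, 38, 34, 40, 38, 38]
t=7: [37, 39, 36, 41, 36, 42, 40, 40]
t=8: [40, 42, 39, 43, 39, 44, 42, 42]
t=9: [43, 44, 42, 45, 42, 46, 45, 45]
t=10: [46, 47, 45, 48, 45, 48, 47, 47]
t=11: [48, 50, 48, 51, 48, 51, 50, 50]
t=12: [52, 53, 52, 54, 52, 54, 54, 53]

Answer: [52, 53, 52, 54, 52, 54, 54, 53]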